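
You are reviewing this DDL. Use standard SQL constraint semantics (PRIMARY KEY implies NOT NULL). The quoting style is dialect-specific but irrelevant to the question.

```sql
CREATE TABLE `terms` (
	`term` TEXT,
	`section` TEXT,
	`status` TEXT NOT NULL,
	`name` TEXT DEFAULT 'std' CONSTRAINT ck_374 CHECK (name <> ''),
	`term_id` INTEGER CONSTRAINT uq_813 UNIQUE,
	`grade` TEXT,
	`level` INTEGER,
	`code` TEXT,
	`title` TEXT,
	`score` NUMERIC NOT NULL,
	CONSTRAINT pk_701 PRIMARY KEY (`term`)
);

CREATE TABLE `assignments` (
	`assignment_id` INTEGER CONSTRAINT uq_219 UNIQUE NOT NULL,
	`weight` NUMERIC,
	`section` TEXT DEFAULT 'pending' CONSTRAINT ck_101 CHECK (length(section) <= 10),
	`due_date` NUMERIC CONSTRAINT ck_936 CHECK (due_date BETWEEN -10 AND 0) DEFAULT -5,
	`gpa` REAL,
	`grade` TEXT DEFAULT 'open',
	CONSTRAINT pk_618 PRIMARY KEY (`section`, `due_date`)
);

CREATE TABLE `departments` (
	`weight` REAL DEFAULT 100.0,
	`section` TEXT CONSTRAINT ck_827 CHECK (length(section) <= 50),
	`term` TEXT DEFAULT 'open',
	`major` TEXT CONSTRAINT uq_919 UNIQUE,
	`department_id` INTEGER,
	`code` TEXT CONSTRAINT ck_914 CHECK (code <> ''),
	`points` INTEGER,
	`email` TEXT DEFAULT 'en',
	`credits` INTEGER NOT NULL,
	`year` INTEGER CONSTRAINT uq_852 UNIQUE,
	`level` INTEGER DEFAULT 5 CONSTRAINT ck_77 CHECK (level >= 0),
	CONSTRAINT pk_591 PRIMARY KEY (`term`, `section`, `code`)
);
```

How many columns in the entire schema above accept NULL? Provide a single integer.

terms: 7 nullable (section, name, term_id, grade, level, code, title — PK (term) and explicit NOT NULL columns excluded).
assignments: 3 nullable (weight, gpa, grade — PK (section, due_date) and explicit NOT NULL columns excluded).
departments: 7 nullable (weight, major, department_id, points, email, year, level — PK (term, section, code) and explicit NOT NULL columns excluded).
Total: 7 + 3 + 7 = 17.

17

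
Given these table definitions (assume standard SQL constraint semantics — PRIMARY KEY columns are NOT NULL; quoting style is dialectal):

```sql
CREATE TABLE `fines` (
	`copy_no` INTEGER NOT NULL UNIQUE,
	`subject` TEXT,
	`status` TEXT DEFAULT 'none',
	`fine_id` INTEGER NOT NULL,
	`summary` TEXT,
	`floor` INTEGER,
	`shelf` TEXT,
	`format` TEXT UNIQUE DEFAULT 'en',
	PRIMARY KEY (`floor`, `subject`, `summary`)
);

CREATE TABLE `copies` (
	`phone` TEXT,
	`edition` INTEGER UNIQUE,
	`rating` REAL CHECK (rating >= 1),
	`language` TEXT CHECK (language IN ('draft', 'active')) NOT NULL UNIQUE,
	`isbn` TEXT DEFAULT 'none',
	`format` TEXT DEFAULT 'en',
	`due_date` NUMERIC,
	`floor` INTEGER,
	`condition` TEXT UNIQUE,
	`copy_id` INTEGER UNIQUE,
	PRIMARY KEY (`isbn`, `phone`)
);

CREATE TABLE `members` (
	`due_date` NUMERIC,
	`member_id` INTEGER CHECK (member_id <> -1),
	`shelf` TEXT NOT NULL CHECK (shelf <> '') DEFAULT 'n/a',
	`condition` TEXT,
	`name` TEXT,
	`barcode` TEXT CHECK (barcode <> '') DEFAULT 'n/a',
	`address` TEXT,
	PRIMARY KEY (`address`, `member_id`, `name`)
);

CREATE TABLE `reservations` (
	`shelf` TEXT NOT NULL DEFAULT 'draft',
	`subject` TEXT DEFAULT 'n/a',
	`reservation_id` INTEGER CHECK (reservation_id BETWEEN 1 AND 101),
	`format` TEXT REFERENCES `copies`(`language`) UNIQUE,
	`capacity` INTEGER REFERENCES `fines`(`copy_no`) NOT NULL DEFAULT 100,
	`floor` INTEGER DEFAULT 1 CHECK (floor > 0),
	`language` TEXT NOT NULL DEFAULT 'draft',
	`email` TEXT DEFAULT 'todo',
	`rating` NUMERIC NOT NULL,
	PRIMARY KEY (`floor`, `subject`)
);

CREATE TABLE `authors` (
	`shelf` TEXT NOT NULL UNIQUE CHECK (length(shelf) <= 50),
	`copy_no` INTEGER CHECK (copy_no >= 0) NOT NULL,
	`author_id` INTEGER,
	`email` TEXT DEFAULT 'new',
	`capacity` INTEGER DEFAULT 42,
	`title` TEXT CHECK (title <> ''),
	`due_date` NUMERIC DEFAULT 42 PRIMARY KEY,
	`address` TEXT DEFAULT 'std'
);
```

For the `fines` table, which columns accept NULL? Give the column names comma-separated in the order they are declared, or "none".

- copy_no: declared NOT NULL → not nullable.
- subject: part of the PRIMARY KEY, which implies NOT NULL → not nullable.
- status: DEFAULT only fills an omitted column; an explicit NULL is still allowed → nullable.
- fine_id: declared NOT NULL → not nullable.
- summary: part of the PRIMARY KEY, which implies NOT NULL → not nullable.
- floor: part of the PRIMARY KEY, which implies NOT NULL → not nullable.
- shelf: no NOT NULL constraint applies → nullable.
- format: UNIQUE does not imply NOT NULL → nullable.

status, shelf, format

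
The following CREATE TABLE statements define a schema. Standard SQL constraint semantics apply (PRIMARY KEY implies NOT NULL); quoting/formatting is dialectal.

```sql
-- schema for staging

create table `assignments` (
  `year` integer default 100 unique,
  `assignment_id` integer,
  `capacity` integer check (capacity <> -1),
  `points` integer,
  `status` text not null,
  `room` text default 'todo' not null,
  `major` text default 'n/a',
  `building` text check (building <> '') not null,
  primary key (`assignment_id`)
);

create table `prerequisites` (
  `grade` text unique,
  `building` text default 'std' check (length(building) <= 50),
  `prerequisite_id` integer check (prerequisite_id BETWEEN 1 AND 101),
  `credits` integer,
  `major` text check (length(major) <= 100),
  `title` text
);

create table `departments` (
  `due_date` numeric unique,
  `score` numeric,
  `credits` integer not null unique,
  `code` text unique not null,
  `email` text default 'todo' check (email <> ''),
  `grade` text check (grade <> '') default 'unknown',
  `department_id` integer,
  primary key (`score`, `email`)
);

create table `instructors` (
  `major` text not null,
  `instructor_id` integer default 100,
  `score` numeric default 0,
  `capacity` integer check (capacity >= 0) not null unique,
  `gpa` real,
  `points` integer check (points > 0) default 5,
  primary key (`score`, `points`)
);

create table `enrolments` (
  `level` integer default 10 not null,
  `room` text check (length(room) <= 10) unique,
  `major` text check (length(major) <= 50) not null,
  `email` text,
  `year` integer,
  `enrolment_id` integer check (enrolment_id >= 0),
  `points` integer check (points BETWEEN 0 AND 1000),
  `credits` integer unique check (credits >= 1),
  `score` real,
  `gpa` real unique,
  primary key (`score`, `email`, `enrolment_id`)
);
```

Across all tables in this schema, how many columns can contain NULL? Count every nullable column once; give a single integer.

20

assignments: 4 nullable (year, capacity, points, major — PK (assignment_id) and explicit NOT NULL columns excluded).
prerequisites: 6 nullable (grade, building, prerequisite_id, credits, major, title — PK none and explicit NOT NULL columns excluded).
departments: 3 nullable (due_date, grade, department_id — PK (score, email) and explicit NOT NULL columns excluded).
instructors: 2 nullable (instructor_id, gpa — PK (score, points) and explicit NOT NULL columns excluded).
enrolments: 5 nullable (room, year, points, credits, gpa — PK (score, email, enrolment_id) and explicit NOT NULL columns excluded).
Total: 4 + 6 + 3 + 2 + 5 = 20.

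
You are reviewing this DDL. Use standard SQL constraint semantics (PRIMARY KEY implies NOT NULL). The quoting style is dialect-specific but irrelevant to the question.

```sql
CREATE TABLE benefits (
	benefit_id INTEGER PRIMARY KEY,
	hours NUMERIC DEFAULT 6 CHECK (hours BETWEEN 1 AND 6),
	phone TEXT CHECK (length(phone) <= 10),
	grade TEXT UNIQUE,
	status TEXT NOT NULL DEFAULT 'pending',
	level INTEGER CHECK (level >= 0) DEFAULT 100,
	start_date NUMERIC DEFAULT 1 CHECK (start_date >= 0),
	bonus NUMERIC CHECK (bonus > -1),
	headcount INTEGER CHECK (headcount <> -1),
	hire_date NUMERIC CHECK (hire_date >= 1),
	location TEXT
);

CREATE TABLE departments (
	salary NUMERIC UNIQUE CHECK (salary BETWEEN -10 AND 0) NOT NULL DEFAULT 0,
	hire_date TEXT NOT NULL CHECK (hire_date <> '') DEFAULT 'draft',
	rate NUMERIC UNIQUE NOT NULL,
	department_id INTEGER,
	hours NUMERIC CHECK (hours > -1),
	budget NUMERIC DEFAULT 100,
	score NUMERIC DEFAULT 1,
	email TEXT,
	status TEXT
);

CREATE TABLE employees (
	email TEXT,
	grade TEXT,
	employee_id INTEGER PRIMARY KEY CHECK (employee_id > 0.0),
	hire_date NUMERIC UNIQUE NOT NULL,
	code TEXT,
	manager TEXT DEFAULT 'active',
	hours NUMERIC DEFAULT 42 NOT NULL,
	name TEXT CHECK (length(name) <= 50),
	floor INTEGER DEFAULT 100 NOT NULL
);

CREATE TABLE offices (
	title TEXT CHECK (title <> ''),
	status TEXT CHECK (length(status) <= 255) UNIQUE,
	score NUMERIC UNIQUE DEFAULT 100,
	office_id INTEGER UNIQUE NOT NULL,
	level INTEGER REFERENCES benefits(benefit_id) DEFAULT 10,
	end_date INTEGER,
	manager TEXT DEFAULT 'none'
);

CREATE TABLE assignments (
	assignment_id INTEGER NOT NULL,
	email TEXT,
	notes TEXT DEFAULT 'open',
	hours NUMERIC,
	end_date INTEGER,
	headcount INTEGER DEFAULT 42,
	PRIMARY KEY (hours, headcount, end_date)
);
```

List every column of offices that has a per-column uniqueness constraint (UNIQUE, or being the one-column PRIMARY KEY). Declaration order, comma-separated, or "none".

- title: no UNIQUE or single-column PK constraint.
- status: declared UNIQUE → unique.
- score: declared UNIQUE → unique.
- office_id: declared UNIQUE → unique.
- level: no UNIQUE or single-column PK constraint.
- end_date: no UNIQUE or single-column PK constraint.
- manager: no UNIQUE or single-column PK constraint.

status, score, office_id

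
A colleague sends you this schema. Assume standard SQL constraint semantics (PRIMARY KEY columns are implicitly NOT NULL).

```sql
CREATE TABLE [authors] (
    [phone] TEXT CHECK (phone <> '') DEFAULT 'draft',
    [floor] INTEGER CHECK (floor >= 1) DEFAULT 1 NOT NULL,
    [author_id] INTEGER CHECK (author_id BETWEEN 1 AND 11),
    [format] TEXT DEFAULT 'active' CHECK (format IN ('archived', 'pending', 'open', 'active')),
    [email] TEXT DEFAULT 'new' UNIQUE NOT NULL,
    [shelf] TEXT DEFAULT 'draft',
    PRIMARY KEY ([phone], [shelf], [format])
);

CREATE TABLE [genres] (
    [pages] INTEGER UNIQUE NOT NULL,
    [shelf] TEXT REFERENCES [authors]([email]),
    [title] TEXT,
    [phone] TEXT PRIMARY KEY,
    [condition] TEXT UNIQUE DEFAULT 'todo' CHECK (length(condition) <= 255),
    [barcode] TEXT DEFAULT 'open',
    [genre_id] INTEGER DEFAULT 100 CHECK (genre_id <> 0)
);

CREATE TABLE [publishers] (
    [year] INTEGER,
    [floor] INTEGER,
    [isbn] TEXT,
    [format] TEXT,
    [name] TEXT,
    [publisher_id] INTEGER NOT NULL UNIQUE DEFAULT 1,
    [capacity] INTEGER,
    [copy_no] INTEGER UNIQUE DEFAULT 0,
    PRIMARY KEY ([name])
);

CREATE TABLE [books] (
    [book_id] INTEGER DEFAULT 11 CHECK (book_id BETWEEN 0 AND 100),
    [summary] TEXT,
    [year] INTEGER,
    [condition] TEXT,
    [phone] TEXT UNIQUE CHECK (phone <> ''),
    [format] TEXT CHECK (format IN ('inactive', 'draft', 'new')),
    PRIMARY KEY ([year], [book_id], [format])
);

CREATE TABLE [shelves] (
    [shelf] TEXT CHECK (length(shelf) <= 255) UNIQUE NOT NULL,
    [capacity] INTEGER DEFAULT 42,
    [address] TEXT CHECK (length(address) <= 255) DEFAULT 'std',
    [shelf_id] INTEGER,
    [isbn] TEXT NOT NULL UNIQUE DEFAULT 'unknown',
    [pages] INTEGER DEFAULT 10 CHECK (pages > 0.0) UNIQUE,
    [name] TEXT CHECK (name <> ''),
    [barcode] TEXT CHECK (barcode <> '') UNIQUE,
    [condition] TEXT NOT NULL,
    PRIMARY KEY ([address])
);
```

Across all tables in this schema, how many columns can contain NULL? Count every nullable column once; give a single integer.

20

authors: 1 nullable (author_id — PK (phone, shelf, format) and explicit NOT NULL columns excluded).
genres: 5 nullable (shelf, title, condition, barcode, genre_id — PK (phone) and explicit NOT NULL columns excluded).
publishers: 6 nullable (year, floor, isbn, format, capacity, copy_no — PK (name) and explicit NOT NULL columns excluded).
books: 3 nullable (summary, condition, phone — PK (year, book_id, format) and explicit NOT NULL columns excluded).
shelves: 5 nullable (capacity, shelf_id, pages, name, barcode — PK (address) and explicit NOT NULL columns excluded).
Total: 1 + 5 + 6 + 3 + 5 = 20.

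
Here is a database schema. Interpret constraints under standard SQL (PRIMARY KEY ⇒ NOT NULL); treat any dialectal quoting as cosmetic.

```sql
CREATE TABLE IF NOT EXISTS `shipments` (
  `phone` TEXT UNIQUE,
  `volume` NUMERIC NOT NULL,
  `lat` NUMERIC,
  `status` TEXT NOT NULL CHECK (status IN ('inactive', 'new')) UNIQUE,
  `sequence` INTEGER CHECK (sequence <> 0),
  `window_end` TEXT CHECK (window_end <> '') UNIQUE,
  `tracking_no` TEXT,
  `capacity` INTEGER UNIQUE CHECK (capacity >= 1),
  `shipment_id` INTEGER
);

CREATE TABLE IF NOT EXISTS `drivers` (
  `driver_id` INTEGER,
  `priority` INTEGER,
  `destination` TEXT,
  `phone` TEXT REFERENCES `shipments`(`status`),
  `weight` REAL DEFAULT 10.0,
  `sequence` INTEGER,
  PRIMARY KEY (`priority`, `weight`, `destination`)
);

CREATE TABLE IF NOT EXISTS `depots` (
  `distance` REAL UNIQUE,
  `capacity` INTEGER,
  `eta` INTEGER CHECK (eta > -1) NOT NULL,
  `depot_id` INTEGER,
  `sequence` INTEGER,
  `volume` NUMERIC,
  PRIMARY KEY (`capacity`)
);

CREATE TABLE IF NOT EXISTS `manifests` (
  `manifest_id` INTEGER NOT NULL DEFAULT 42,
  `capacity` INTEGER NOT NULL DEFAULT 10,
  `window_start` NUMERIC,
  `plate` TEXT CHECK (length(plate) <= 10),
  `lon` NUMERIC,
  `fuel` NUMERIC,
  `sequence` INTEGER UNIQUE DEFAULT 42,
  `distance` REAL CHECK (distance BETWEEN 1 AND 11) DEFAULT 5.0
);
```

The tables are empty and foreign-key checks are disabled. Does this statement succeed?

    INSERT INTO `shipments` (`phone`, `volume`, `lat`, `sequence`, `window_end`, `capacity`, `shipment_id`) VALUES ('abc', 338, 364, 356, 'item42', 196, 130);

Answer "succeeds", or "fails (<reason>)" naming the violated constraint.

status is omitted from the column list and has no DEFAULT, so it would receive NULL.
But status is declared NOT NULL.

fails (NOT NULL on status)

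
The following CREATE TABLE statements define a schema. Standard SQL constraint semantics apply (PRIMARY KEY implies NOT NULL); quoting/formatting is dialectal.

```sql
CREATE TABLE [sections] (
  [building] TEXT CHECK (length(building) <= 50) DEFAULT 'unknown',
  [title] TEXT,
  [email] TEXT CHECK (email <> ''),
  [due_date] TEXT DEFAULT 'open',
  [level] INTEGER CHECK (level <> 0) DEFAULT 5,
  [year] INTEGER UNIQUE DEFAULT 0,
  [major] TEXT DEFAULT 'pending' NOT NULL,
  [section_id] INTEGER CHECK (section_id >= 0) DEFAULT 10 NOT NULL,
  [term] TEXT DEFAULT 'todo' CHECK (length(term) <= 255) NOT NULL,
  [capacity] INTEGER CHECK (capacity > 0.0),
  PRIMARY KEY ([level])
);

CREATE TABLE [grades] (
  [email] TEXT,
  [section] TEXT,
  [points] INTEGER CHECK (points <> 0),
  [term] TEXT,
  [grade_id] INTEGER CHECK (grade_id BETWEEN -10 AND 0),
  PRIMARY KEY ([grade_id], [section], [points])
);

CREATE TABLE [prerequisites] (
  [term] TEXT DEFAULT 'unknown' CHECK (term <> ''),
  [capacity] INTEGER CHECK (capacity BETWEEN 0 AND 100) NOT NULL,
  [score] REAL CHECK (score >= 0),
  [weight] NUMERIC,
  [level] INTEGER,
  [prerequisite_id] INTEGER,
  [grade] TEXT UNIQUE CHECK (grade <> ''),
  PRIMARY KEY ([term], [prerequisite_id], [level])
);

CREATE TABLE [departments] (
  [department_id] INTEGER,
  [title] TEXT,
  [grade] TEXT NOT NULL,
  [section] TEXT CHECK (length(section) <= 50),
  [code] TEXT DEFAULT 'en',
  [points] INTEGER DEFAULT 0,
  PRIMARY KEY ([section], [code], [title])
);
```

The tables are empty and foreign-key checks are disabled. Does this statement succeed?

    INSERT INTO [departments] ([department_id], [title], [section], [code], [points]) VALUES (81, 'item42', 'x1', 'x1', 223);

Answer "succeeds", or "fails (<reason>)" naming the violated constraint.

grade is omitted from the column list and has no DEFAULT, so it would receive NULL.
But grade is declared NOT NULL.

fails (NOT NULL on grade)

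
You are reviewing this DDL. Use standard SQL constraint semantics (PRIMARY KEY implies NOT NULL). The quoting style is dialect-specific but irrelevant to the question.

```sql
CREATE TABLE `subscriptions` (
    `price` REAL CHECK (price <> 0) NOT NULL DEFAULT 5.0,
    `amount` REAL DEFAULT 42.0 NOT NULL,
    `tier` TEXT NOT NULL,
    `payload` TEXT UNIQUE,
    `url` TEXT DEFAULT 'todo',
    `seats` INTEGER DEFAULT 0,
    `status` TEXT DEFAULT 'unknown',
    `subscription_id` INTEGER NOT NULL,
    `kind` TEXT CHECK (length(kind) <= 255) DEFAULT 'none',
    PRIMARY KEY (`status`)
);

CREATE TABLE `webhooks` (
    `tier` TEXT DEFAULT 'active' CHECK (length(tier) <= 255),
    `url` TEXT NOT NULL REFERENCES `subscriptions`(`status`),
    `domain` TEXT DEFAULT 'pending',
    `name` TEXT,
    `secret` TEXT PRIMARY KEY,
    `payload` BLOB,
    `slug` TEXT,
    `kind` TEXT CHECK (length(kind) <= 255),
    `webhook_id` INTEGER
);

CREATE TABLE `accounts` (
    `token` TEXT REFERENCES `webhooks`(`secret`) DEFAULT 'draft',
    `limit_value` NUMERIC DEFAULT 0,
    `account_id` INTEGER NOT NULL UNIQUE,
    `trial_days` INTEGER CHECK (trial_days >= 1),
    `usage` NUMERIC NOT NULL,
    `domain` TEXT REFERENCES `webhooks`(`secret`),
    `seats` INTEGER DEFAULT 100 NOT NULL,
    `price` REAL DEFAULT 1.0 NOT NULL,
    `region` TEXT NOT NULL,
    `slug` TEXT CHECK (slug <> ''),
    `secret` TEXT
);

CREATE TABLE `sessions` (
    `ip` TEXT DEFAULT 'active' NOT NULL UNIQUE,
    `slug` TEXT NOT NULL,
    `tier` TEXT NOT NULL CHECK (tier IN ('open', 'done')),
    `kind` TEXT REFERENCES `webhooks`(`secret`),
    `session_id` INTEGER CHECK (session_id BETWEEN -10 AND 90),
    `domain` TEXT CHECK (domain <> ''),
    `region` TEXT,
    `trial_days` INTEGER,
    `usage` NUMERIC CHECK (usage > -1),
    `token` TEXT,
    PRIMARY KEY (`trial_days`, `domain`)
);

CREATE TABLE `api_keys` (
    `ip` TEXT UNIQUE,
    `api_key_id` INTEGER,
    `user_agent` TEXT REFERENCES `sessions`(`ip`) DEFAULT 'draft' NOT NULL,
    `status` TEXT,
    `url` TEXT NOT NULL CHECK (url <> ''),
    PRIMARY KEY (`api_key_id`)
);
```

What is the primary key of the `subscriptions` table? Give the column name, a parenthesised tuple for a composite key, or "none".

status

status is declared PRIMARY KEY as a table-level PRIMARY KEY clause.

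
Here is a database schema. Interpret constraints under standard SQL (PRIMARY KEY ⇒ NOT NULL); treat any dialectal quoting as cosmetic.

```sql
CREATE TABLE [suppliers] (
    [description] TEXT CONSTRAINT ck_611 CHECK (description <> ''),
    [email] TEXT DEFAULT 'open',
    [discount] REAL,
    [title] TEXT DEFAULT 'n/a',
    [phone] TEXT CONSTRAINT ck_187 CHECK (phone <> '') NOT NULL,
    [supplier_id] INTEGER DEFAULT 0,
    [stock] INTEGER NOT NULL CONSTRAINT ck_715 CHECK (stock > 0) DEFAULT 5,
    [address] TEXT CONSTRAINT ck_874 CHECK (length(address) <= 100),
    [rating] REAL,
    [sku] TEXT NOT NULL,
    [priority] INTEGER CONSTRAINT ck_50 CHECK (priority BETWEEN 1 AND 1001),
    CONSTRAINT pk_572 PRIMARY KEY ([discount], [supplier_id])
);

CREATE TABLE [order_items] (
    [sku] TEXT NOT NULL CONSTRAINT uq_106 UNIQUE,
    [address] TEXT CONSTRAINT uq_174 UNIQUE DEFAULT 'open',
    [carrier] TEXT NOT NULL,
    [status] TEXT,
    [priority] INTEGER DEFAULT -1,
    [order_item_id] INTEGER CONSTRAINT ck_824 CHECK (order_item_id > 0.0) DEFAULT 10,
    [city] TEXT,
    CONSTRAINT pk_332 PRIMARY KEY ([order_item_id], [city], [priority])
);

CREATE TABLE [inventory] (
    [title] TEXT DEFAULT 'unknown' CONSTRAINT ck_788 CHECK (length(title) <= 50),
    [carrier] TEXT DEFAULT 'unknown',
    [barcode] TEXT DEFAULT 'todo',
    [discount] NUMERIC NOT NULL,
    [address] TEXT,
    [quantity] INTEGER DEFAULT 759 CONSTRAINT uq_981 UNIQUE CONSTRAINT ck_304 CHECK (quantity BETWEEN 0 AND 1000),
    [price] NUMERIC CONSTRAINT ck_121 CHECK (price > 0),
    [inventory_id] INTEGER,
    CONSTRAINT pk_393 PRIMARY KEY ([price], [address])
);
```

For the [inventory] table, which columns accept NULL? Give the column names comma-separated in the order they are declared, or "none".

title, carrier, barcode, quantity, inventory_id

- title: CHECK does not forbid NULL (a CHECK constraint passes when its expression is NULL) → nullable.
- carrier: DEFAULT only fills an omitted column; an explicit NULL is still allowed → nullable.
- barcode: DEFAULT only fills an omitted column; an explicit NULL is still allowed → nullable.
- discount: declared NOT NULL → not nullable.
- address: part of the PRIMARY KEY, which implies NOT NULL → not nullable.
- quantity: CHECK does not forbid NULL (a CHECK constraint passes when its expression is NULL) → nullable.
- price: part of the PRIMARY KEY, which implies NOT NULL → not nullable.
- inventory_id: no NOT NULL constraint applies → nullable.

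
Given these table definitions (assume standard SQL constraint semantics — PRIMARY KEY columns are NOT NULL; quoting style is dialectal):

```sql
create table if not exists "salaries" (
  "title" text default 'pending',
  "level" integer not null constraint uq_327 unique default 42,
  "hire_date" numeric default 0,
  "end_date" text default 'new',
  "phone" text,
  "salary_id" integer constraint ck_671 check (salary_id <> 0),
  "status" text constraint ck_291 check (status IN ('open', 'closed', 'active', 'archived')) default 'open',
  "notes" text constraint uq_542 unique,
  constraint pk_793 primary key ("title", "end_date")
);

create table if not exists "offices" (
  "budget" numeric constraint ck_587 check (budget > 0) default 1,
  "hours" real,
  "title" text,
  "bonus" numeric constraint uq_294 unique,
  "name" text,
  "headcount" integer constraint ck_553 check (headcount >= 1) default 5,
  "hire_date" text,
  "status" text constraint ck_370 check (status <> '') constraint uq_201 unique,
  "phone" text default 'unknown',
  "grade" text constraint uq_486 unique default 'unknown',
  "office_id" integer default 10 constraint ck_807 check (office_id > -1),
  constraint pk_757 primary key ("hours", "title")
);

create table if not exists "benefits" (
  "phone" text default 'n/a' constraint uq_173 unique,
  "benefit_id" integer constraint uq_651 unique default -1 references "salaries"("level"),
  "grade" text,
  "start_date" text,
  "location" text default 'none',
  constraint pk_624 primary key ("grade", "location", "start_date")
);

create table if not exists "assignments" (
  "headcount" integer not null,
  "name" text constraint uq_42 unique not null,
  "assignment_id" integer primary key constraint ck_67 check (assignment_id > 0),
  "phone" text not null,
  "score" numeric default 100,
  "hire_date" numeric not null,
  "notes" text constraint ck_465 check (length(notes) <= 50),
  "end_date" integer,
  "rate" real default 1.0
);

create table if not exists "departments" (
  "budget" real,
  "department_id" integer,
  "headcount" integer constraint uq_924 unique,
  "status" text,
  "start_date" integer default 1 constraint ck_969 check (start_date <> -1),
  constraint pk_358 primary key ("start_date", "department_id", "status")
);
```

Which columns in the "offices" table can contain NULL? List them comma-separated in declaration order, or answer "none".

budget, bonus, name, headcount, hire_date, status, phone, grade, office_id

- budget: CHECK does not forbid NULL (a CHECK constraint passes when its expression is NULL) → nullable.
- hours: part of the PRIMARY KEY, which implies NOT NULL → not nullable.
- title: part of the PRIMARY KEY, which implies NOT NULL → not nullable.
- bonus: UNIQUE does not imply NOT NULL → nullable.
- name: no NOT NULL constraint applies → nullable.
- headcount: CHECK does not forbid NULL (a CHECK constraint passes when its expression is NULL) → nullable.
- hire_date: no NOT NULL constraint applies → nullable.
- status: CHECK does not forbid NULL (a CHECK constraint passes when its expression is NULL) → nullable.
- phone: DEFAULT only fills an omitted column; an explicit NULL is still allowed → nullable.
- grade: UNIQUE does not imply NOT NULL → nullable.
- office_id: CHECK does not forbid NULL (a CHECK constraint passes when its expression is NULL) → nullable.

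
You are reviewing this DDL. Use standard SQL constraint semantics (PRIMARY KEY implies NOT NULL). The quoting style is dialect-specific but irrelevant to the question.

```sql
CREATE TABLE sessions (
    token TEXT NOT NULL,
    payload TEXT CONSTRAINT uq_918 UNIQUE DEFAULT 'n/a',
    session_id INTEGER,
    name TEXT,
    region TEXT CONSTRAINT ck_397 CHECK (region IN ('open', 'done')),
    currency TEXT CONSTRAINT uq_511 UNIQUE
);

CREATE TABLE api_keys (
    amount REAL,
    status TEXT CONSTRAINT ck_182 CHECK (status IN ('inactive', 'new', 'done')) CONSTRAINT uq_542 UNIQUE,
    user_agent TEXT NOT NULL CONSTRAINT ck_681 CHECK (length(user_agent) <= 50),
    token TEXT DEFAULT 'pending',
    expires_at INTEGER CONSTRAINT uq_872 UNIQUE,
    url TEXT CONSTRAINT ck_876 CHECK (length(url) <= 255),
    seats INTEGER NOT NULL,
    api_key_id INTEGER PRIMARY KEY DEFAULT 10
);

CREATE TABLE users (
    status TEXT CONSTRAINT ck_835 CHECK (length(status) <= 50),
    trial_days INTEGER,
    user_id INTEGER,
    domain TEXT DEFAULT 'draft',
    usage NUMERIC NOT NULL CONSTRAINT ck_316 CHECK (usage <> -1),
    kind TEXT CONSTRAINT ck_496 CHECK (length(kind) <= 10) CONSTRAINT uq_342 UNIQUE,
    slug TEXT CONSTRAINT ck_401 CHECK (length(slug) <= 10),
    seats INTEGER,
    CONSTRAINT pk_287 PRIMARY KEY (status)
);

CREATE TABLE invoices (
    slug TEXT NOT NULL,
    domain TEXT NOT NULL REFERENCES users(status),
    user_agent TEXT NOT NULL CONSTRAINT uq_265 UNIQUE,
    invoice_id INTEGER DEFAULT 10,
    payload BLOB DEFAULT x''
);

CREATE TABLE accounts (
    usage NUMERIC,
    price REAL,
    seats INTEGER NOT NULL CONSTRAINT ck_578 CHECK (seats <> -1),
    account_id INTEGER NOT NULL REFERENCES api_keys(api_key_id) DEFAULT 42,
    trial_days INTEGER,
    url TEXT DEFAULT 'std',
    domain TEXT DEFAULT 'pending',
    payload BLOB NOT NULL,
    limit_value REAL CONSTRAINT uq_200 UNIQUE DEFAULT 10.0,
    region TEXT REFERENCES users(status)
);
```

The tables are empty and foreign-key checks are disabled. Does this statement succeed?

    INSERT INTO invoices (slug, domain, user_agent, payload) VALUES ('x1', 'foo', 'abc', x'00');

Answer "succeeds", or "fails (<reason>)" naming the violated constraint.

succeeds

NOT NULL columns: domain is supplied; slug is supplied; user_agent is supplied.
No constraint is violated.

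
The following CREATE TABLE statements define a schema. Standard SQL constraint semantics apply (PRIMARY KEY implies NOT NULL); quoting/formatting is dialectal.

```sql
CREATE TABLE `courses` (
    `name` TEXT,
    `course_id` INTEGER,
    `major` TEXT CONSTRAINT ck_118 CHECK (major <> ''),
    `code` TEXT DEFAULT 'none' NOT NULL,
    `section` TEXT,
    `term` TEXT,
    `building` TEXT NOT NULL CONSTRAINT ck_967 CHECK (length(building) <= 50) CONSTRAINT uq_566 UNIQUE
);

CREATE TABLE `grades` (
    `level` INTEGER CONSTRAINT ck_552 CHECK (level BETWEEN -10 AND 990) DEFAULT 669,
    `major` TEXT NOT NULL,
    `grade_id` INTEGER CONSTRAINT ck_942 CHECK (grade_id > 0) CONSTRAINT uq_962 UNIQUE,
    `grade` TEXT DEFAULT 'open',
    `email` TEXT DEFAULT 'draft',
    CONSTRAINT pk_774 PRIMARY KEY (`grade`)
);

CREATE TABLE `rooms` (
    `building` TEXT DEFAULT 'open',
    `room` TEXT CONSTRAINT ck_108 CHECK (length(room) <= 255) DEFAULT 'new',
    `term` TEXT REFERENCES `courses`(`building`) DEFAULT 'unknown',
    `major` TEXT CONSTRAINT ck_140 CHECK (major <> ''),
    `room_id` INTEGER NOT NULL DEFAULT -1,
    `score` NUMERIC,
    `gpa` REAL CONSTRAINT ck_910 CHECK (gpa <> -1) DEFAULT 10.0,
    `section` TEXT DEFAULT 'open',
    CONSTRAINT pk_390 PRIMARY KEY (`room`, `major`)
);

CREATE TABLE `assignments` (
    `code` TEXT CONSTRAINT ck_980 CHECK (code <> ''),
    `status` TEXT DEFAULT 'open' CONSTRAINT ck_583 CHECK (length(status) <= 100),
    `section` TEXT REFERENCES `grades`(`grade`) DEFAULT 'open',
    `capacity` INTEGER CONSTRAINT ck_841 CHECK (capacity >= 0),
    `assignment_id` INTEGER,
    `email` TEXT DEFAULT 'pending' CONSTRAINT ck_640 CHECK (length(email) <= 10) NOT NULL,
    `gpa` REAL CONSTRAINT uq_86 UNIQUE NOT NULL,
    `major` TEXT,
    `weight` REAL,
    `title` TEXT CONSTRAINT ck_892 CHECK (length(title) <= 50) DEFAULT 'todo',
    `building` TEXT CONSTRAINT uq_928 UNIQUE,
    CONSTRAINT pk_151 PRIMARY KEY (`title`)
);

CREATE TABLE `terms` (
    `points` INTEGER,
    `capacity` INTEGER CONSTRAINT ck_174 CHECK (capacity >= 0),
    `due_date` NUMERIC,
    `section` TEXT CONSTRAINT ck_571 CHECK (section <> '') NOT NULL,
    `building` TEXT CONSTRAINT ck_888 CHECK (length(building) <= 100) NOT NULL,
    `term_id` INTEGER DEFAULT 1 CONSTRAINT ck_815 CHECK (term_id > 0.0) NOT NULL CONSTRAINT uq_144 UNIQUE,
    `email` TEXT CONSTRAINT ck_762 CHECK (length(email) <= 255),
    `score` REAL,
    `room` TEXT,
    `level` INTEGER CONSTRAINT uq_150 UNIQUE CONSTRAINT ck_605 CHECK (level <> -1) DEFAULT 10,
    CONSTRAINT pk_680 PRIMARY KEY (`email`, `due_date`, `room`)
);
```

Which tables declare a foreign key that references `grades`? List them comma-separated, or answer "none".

- assignments.section references grades(grade).

assignments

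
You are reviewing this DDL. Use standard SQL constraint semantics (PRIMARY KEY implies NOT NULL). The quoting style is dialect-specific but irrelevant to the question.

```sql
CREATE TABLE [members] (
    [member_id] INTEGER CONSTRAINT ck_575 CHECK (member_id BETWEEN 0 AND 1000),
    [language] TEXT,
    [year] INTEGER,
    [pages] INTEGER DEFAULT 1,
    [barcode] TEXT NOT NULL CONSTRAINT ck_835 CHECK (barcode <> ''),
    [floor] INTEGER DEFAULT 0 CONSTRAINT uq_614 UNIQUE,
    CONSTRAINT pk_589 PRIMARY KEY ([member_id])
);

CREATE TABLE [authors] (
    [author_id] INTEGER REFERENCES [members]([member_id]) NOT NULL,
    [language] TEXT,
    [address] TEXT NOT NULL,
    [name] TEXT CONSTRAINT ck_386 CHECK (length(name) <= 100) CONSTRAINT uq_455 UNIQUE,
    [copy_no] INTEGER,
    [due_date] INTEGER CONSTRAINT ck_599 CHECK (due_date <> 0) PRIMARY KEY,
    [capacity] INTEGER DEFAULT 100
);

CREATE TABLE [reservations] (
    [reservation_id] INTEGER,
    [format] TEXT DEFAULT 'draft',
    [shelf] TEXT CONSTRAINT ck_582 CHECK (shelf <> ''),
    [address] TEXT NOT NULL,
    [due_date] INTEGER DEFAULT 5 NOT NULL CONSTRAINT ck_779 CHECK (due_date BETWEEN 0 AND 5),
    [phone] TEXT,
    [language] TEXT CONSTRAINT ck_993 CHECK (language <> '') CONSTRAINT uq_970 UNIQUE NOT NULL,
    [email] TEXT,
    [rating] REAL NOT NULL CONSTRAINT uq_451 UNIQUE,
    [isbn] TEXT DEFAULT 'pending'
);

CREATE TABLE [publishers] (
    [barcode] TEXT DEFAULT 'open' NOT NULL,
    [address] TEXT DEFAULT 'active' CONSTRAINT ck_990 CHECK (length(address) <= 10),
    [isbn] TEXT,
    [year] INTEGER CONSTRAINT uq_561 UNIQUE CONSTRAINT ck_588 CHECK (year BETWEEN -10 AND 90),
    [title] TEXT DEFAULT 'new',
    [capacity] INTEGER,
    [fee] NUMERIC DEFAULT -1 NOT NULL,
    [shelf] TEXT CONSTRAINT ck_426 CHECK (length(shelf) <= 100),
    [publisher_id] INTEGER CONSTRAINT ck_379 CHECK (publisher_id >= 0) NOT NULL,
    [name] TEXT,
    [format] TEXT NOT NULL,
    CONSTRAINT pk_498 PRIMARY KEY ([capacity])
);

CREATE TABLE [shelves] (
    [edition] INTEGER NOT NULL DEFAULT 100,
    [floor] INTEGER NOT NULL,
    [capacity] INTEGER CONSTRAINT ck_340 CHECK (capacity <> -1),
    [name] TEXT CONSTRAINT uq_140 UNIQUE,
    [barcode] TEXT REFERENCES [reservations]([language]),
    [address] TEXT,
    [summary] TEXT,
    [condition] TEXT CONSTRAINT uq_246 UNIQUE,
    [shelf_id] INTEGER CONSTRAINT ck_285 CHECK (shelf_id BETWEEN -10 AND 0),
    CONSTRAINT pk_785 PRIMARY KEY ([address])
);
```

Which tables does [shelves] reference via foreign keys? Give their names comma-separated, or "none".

reservations

- barcode REFERENCES reservations(language).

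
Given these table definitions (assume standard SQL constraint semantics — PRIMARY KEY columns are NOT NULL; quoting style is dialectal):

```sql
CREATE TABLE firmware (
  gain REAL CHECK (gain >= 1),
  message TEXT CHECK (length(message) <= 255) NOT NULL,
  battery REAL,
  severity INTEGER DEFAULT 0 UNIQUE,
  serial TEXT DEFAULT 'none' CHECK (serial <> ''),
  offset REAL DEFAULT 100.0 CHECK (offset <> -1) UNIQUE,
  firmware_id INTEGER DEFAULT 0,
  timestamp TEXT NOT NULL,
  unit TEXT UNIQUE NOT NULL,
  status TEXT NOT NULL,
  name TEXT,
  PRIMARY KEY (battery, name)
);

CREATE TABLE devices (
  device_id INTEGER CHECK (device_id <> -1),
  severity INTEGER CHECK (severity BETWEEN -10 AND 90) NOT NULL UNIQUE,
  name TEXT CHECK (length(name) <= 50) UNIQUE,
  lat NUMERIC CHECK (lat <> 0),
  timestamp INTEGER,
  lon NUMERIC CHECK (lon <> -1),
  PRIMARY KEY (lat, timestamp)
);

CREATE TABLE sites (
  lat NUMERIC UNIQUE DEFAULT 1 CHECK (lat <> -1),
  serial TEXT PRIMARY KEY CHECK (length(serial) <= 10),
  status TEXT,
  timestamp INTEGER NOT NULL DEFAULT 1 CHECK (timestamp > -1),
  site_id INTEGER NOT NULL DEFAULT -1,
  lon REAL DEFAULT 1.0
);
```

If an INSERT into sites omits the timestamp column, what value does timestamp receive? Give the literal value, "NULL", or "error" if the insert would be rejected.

1

timestamp has an explicit DEFAULT 1.
When the column is omitted from an INSERT, that default is used.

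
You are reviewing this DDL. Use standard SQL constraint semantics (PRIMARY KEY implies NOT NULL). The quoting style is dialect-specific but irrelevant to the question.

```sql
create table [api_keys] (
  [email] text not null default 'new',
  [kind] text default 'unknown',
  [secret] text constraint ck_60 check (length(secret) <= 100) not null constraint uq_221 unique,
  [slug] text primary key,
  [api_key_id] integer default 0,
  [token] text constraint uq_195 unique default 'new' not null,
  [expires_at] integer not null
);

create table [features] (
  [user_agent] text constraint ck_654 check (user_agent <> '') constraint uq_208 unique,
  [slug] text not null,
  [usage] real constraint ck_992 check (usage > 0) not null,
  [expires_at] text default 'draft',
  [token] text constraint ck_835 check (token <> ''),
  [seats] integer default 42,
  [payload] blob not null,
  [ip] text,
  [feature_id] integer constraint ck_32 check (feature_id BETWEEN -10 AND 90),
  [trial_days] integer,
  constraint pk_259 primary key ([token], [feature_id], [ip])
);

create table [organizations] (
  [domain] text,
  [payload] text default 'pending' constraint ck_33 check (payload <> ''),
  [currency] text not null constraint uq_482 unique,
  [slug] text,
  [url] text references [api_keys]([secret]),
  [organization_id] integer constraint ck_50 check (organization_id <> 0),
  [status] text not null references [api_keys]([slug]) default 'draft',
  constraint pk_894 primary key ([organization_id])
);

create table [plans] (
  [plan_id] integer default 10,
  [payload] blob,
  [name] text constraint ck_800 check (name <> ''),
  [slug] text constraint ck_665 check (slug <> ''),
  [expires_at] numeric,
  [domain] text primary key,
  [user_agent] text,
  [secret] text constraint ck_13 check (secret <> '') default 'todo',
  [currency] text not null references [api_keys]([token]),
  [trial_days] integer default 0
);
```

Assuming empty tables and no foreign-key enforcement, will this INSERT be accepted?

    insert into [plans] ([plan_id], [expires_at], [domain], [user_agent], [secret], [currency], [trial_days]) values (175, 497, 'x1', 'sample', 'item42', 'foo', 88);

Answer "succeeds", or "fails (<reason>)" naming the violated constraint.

NOT NULL columns: currency is supplied; domain is supplied.
CHECK constraints: 'item42' satisfies (secret <> '').
No constraint is violated.

succeeds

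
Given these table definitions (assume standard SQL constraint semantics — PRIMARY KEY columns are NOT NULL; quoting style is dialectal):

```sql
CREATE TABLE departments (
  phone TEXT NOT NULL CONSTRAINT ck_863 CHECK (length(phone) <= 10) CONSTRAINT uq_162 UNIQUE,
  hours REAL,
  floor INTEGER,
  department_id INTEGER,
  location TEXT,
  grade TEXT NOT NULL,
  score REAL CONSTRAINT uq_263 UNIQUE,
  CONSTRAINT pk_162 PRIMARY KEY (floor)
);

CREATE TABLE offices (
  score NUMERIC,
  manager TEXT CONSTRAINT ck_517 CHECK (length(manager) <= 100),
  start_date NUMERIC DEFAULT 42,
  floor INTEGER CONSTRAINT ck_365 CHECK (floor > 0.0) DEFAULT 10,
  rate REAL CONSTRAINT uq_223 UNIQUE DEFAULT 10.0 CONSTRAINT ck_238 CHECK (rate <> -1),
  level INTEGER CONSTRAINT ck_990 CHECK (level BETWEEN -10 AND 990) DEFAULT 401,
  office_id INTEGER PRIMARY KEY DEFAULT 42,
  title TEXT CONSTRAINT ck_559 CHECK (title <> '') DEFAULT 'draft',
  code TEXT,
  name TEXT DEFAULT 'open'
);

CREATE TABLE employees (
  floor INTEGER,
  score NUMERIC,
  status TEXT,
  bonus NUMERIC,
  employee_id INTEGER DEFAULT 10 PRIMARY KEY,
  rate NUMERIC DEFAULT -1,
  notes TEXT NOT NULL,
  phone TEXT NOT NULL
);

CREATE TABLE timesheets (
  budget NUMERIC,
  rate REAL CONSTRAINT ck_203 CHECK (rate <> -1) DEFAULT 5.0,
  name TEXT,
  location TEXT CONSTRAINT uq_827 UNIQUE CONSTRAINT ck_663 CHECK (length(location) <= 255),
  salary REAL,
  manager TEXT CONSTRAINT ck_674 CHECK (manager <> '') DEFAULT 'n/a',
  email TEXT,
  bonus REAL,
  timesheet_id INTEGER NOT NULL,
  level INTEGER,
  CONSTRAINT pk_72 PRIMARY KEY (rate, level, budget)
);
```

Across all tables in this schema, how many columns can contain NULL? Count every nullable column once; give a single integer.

departments: 4 nullable (hours, department_id, location, score — PK (floor) and explicit NOT NULL columns excluded).
offices: 9 nullable (score, manager, start_date, floor, rate, level, title, code, name — PK (office_id) and explicit NOT NULL columns excluded).
employees: 5 nullable (floor, score, status, bonus, rate — PK (employee_id) and explicit NOT NULL columns excluded).
timesheets: 6 nullable (name, location, salary, manager, email, bonus — PK (rate, level, budget) and explicit NOT NULL columns excluded).
Total: 4 + 9 + 5 + 6 = 24.

24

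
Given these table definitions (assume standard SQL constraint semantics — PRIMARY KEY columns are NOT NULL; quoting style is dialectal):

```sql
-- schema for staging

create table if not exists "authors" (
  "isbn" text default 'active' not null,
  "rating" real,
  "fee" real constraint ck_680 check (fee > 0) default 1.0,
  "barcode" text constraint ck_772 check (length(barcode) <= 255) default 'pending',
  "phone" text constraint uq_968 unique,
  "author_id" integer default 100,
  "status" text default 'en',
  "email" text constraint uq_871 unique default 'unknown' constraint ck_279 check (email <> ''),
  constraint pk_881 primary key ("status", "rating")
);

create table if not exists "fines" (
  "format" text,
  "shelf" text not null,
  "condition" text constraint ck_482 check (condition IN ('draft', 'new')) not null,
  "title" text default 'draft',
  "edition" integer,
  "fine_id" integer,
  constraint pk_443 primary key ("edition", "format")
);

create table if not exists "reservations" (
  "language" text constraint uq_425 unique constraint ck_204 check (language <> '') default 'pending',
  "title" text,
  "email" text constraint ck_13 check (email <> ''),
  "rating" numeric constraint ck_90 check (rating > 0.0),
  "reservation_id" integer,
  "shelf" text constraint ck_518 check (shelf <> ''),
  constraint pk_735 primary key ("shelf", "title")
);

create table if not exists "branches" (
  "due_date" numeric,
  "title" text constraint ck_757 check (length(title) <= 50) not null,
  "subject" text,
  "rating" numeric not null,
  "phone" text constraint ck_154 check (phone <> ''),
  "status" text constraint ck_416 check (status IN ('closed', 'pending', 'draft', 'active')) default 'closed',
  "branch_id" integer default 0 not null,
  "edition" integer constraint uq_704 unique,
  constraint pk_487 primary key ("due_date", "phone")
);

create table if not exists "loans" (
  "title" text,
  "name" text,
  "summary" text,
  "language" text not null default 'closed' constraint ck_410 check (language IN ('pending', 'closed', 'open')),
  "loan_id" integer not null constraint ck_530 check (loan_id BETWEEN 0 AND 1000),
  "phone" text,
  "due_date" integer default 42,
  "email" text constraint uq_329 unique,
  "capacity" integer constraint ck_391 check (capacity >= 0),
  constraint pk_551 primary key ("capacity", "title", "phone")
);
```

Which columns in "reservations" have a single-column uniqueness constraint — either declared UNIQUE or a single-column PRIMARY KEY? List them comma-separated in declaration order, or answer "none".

language

- language: declared UNIQUE → unique.
- title: part of a composite PRIMARY KEY — only the tuple is unique, not this column on its own.
- email: no UNIQUE or single-column PK constraint.
- rating: no UNIQUE or single-column PK constraint.
- reservation_id: no UNIQUE or single-column PK constraint.
- shelf: part of a composite PRIMARY KEY — only the tuple is unique, not this column on its own.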